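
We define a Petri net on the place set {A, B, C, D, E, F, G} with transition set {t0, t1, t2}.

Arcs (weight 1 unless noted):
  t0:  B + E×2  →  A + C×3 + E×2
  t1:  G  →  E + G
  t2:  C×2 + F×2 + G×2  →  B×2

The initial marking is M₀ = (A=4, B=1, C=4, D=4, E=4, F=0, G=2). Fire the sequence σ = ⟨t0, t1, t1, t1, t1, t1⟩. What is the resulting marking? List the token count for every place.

(A=5, B=0, C=7, D=4, E=9, F=0, G=2)

step 1: fire t0:  (A=4, B=1, C=4, D=4, E=4, F=0, G=2) → (A=5, B=0, C=7, D=4, E=4, F=0, G=2)
step 2: fire t1:  (A=5, B=0, C=7, D=4, E=4, F=0, G=2) → (A=5, B=0, C=7, D=4, E=5, F=0, G=2)
step 3: fire t1:  (A=5, B=0, C=7, D=4, E=5, F=0, G=2) → (A=5, B=0, C=7, D=4, E=6, F=0, G=2)
step 4: fire t1:  (A=5, B=0, C=7, D=4, E=6, F=0, G=2) → (A=5, B=0, C=7, D=4, E=7, F=0, G=2)
step 5: fire t1:  (A=5, B=0, C=7, D=4, E=7, F=0, G=2) → (A=5, B=0, C=7, D=4, E=8, F=0, G=2)
step 6: fire t1:  (A=5, B=0, C=7, D=4, E=8, F=0, G=2) → (A=5, B=0, C=7, D=4, E=9, F=0, G=2)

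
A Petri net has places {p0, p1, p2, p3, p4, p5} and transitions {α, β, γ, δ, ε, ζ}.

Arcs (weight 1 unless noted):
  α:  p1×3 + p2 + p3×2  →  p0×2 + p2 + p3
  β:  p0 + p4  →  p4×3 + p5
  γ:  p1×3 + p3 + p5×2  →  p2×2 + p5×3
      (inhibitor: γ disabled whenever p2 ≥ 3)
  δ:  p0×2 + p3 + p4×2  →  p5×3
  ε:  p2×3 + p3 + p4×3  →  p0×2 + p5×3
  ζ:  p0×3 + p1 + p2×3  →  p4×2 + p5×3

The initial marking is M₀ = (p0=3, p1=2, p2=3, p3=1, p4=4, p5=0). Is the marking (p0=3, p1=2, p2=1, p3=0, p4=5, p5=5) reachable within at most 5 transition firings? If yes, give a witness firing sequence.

depth 0: 1 marking
depth 1: 5 markings reached so far
depth 2: 8 markings reached so far
depth 3: 10 markings reached so far
depth 4: 11 markings reached so far
depth 5: 12 markings reached so far
target is not among the 12 markings reachable within 5 steps

NO — not reachable within 5 firings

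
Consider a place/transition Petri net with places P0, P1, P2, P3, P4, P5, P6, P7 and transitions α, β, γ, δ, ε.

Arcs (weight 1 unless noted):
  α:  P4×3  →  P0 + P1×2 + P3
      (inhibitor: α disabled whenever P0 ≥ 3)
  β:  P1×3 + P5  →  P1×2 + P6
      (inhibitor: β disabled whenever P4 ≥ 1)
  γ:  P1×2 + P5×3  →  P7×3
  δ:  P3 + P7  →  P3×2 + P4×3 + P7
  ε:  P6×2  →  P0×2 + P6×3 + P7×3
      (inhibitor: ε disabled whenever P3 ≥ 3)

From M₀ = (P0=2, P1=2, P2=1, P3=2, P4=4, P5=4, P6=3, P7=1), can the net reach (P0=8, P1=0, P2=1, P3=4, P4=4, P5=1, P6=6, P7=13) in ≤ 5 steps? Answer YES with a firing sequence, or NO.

depth 0: 1 marking
depth 1: 5 markings reached so far
depth 2: 12 markings reached so far
depth 3: 21 markings reached so far
depth 4: 32 markings reached so far
depth 5: 45 markings reached so far
target is not among the 45 markings reachable within 5 steps

NO — not reachable within 5 firings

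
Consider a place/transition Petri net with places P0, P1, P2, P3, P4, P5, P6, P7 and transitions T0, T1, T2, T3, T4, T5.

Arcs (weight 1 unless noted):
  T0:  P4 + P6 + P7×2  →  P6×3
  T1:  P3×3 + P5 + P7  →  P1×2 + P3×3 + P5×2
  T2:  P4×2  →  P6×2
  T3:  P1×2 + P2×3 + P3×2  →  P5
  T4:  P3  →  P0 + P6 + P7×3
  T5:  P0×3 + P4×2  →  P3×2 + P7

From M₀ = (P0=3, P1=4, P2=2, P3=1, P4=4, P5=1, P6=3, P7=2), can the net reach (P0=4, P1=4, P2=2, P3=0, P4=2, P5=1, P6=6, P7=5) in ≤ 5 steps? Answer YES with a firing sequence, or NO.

step 1: fire T2:  (P0=3, P1=4, P2=2, P3=1, P4=4, P5=1, P6=3, P7=2) → (P0=3, P1=4, P2=2, P3=1, P4=2, P5=1, P6=5, P7=2)
step 2: fire T4:  (P0=3, P1=4, P2=2, P3=1, P4=2, P5=1, P6=5, P7=2) → (P0=4, P1=4, P2=2, P3=0, P4=2, P5=1, P6=6, P7=5)

YES — reachable via ⟨T2, T4⟩ (2 firings)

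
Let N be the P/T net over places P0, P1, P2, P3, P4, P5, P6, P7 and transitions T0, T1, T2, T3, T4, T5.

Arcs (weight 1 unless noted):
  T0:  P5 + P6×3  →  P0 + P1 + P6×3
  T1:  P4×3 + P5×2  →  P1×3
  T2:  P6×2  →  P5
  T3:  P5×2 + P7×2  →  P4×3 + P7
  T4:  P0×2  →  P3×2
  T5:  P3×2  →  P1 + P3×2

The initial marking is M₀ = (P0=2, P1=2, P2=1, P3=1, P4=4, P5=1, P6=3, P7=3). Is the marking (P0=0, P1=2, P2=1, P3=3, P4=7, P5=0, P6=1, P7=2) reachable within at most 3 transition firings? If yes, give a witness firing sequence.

step 1: fire T2:  (P0=2, P1=2, P2=1, P3=1, P4=4, P5=1, P6=3, P7=3) → (P0=2, P1=2, P2=1, P3=1, P4=4, P5=2, P6=1, P7=3)
step 2: fire T3:  (P0=2, P1=2, P2=1, P3=1, P4=4, P5=2, P6=1, P7=3) → (P0=2, P1=2, P2=1, P3=1, P4=7, P5=0, P6=1, P7=2)
step 3: fire T4:  (P0=2, P1=2, P2=1, P3=1, P4=7, P5=0, P6=1, P7=2) → (P0=0, P1=2, P2=1, P3=3, P4=7, P5=0, P6=1, P7=2)

YES — reachable via ⟨T2, T3, T4⟩ (3 firings)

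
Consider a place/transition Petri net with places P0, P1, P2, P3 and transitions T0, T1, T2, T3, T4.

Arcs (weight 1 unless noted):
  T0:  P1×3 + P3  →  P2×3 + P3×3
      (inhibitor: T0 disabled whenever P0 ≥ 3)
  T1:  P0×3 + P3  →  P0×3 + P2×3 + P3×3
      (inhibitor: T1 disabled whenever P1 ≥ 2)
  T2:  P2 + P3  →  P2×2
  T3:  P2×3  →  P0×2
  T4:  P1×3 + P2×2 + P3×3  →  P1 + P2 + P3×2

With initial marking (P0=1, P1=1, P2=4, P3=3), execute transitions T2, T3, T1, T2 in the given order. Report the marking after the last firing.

step 1: fire T2:  (P0=1, P1=1, P2=4, P3=3) → (P0=1, P1=1, P2=5, P3=2)
step 2: fire T3:  (P0=1, P1=1, P2=5, P3=2) → (P0=3, P1=1, P2=2, P3=2)
step 3: fire T1:  (P0=3, P1=1, P2=2, P3=2) → (P0=3, P1=1, P2=5, P3=4)
step 4: fire T2:  (P0=3, P1=1, P2=5, P3=4) → (P0=3, P1=1, P2=6, P3=3)

(P0=3, P1=1, P2=6, P3=3)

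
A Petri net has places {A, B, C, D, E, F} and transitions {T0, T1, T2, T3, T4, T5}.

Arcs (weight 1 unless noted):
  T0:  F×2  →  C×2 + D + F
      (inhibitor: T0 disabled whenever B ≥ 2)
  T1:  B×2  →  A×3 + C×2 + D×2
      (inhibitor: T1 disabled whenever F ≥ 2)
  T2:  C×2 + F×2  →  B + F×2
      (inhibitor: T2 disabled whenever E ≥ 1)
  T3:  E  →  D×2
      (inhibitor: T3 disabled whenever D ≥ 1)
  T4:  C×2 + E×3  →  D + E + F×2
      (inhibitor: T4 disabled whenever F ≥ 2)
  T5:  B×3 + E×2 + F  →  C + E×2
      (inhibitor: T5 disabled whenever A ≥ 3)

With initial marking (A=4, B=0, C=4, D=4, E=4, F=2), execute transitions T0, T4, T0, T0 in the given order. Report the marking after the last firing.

(A=4, B=0, C=8, D=8, E=2, F=1)

step 1: fire T0:  (A=4, B=0, C=4, D=4, E=4, F=2) → (A=4, B=0, C=6, D=5, E=4, F=1)
step 2: fire T4:  (A=4, B=0, C=6, D=5, E=4, F=1) → (A=4, B=0, C=4, D=6, E=2, F=3)
step 3: fire T0:  (A=4, B=0, C=4, D=6, E=2, F=3) → (A=4, B=0, C=6, D=7, E=2, F=2)
step 4: fire T0:  (A=4, B=0, C=6, D=7, E=2, F=2) → (A=4, B=0, C=8, D=8, E=2, F=1)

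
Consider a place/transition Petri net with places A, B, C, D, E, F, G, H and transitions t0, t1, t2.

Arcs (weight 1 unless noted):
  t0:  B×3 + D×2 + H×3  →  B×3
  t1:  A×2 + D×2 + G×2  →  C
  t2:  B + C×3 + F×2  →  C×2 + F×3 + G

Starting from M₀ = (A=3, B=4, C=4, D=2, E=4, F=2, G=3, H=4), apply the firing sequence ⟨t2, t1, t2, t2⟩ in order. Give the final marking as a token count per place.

(A=1, B=1, C=2, D=0, E=4, F=5, G=4, H=4)

step 1: fire t2:  (A=3, B=4, C=4, D=2, E=4, F=2, G=3, H=4) → (A=3, B=3, C=3, D=2, E=4, F=3, G=4, H=4)
step 2: fire t1:  (A=3, B=3, C=3, D=2, E=4, F=3, G=4, H=4) → (A=1, B=3, C=4, D=0, E=4, F=3, G=2, H=4)
step 3: fire t2:  (A=1, B=3, C=4, D=0, E=4, F=3, G=2, H=4) → (A=1, B=2, C=3, D=0, E=4, F=4, G=3, H=4)
step 4: fire t2:  (A=1, B=2, C=3, D=0, E=4, F=4, G=3, H=4) → (A=1, B=1, C=2, D=0, E=4, F=5, G=4, H=4)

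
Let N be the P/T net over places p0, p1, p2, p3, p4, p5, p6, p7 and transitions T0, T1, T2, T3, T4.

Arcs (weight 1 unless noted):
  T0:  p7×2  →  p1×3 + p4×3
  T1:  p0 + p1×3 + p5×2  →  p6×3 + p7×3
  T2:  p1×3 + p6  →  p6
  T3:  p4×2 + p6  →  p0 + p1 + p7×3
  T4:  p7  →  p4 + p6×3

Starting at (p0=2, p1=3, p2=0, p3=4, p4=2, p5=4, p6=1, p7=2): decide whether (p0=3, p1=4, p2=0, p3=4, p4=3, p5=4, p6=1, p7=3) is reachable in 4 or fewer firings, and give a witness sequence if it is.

NO — not reachable within 4 firings

depth 0: 1 marking
depth 1: 6 markings reached so far
depth 2: 15 markings reached so far
depth 3: 29 markings reached so far
depth 4: 51 markings reached so far
target is not among the 51 markings reachable within 4 steps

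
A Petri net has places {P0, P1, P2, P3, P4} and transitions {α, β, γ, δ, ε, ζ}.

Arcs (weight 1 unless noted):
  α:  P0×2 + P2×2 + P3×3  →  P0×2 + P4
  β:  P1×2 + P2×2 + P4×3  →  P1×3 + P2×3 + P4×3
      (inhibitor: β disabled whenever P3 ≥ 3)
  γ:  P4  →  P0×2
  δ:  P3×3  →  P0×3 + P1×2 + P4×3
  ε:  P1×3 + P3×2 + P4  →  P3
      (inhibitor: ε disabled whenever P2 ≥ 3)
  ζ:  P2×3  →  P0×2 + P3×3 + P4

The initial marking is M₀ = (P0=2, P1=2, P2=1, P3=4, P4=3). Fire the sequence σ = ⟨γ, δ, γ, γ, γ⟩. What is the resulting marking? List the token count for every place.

step 1: fire γ:  (P0=2, P1=2, P2=1, P3=4, P4=3) → (P0=4, P1=2, P2=1, P3=4, P4=2)
step 2: fire δ:  (P0=4, P1=2, P2=1, P3=4, P4=2) → (P0=7, P1=4, P2=1, P3=1, P4=5)
step 3: fire γ:  (P0=7, P1=4, P2=1, P3=1, P4=5) → (P0=9, P1=4, P2=1, P3=1, P4=4)
step 4: fire γ:  (P0=9, P1=4, P2=1, P3=1, P4=4) → (P0=11, P1=4, P2=1, P3=1, P4=3)
step 5: fire γ:  (P0=11, P1=4, P2=1, P3=1, P4=3) → (P0=13, P1=4, P2=1, P3=1, P4=2)

(P0=13, P1=4, P2=1, P3=1, P4=2)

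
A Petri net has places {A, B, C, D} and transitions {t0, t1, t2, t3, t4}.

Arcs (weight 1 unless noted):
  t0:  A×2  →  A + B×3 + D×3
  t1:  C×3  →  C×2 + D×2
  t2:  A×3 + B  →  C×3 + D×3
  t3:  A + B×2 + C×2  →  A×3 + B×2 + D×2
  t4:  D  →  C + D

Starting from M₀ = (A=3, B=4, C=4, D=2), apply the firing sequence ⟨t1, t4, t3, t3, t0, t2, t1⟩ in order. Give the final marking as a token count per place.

step 1: fire t1:  (A=3, B=4, C=4, D=2) → (A=3, B=4, C=3, D=4)
step 2: fire t4:  (A=3, B=4, C=3, D=4) → (A=3, B=4, C=4, D=4)
step 3: fire t3:  (A=3, B=4, C=4, D=4) → (A=5, B=4, C=2, D=6)
step 4: fire t3:  (A=5, B=4, C=2, D=6) → (A=7, B=4, C=0, D=8)
step 5: fire t0:  (A=7, B=4, C=0, D=8) → (A=6, B=7, C=0, D=11)
step 6: fire t2:  (A=6, B=7, C=0, D=11) → (A=3, B=6, C=3, D=14)
step 7: fire t1:  (A=3, B=6, C=3, D=14) → (A=3, B=6, C=2, D=16)

(A=3, B=6, C=2, D=16)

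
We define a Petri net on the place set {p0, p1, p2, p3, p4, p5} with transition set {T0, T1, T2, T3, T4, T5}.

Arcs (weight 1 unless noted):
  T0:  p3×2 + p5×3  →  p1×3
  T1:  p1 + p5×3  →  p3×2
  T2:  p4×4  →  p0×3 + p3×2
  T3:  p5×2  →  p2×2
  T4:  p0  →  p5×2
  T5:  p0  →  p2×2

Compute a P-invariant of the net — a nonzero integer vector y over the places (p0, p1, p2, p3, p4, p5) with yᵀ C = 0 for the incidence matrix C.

y = (p0:2, p1:3, p2:1, p3:3, p4:3, p5:1)

Incidence matrix C (rows=places, cols=transitions):
       T0   T1   T2   T3   T4   T5
   p0   0    0    3    0   -1   -1
   p1   3   -1    0    0    0    0
   p2   0    0    0    2    0    2
   p3  -2    2    2    0    0    0
   p4   0    0   -4    0    0    0
   p5  -3   -3    0   -2    2    0

Candidate y = [2, 3, 1, 3, 3, 1]; check y·C column-wise:
  col T0: 2·0 + 3·3 + 1·0 + 3·-2 + 3·0 + 1·-3 = 0
  col T1: 2·0 + 3·-1 + 1·0 + 3·2 + 3·0 + 1·-3 = 0
  col T2: 2·3 + 3·0 + 1·0 + 3·2 + 3·-4 + 1·0 = 0
  col T3: 2·0 + 3·0 + 1·2 + 3·0 + 3·0 + 1·-2 = 0
  col T4: 2·-1 + 3·0 + 1·0 + 3·0 + 3·0 + 1·2 = 0
  col T5: 2·-1 + 3·0 + 1·2 + 3·0 + 3·0 + 1·0 = 0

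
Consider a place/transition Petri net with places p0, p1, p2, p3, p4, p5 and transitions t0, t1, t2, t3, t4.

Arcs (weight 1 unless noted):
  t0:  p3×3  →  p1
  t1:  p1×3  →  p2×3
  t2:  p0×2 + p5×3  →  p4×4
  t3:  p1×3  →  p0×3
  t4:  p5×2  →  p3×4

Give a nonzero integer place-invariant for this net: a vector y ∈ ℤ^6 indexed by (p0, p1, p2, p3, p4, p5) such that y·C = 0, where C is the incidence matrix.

y = (p0:3, p1:3, p2:3, p3:1, p4:3, p5:2)

Incidence matrix C (rows=places, cols=transitions):
       t0   t1   t2   t3   t4
   p0   0    0   -2    3    0
   p1   1   -3    0   -3    0
   p2   0    3    0    0    0
   p3  -3    0    0    0    4
   p4   0    0    4    0    0
   p5   0    0   -3    0   -2

Candidate y = [3, 3, 3, 1, 3, 2]; check y·C column-wise:
  col t0: 3·0 + 3·1 + 3·0 + 1·-3 + 3·0 + 2·0 = 0
  col t1: 3·0 + 3·-3 + 3·3 + 1·0 + 3·0 + 2·0 = 0
  col t2: 3·-2 + 3·0 + 3·0 + 1·0 + 3·4 + 2·-3 = 0
  col t3: 3·3 + 3·-3 + 3·0 + 1·0 + 3·0 + 2·0 = 0
  col t4: 3·0 + 3·0 + 3·0 + 1·4 + 3·0 + 2·-2 = 0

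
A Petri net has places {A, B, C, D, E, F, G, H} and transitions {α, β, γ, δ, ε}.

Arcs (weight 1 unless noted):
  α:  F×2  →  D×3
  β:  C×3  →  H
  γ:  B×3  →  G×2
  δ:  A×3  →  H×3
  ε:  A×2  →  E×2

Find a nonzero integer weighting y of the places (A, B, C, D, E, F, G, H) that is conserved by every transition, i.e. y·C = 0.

Incidence matrix C (rows=places, cols=transitions):
        α    β    γ    δ    ε
    A   0    0    0   -3   -2
    B   0    0   -3    0    0
    C   0   -3    0    0    0
    D   3    0    0    0    0
    E   0    0    0    0    2
    F  -2    0    0    0    0
    G   0    0    2    0    0
    H   0    1    0    3    0

Candidate y = [0, 0, 0, 2, 0, 3, 0, 0]; check y·C column-wise:
  col α: 2·3 + 3·-2 = 0
  col β: 0·-3 + 2·0 + 3·0 + 0·1 = 0
  col γ: 0·-3 + 2·0 + 3·0 + 0·2 = 0
  col δ: 0·-3 + 2·0 + 3·0 + 0·3 = 0
  col ε: 0·-2 + 2·0 + 0·2 + 3·0 = 0

y = (A:0, B:0, C:0, D:2, E:0, F:3, G:0, H:0)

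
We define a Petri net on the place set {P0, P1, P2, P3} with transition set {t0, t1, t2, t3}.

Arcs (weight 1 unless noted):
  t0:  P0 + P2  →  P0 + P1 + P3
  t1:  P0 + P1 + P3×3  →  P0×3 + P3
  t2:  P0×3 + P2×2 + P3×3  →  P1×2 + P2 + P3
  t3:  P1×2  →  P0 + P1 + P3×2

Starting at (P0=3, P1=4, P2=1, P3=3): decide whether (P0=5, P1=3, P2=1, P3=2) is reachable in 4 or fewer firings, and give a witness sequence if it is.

NO — not reachable within 4 firings

depth 0: 1 marking
depth 1: 4 markings reached so far
depth 2: 8 markings reached so far
depth 3: 13 markings reached so far
depth 4: 18 markings reached so far
target is not among the 18 markings reachable within 4 steps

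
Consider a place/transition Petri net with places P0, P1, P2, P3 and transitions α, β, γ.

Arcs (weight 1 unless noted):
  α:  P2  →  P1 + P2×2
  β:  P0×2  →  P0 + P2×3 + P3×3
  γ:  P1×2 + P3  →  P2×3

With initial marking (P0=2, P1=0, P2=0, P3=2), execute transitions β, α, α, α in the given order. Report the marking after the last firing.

step 1: fire β:  (P0=2, P1=0, P2=0, P3=2) → (P0=1, P1=0, P2=3, P3=5)
step 2: fire α:  (P0=1, P1=0, P2=3, P3=5) → (P0=1, P1=1, P2=4, P3=5)
step 3: fire α:  (P0=1, P1=1, P2=4, P3=5) → (P0=1, P1=2, P2=5, P3=5)
step 4: fire α:  (P0=1, P1=2, P2=5, P3=5) → (P0=1, P1=3, P2=6, P3=5)

(P0=1, P1=3, P2=6, P3=5)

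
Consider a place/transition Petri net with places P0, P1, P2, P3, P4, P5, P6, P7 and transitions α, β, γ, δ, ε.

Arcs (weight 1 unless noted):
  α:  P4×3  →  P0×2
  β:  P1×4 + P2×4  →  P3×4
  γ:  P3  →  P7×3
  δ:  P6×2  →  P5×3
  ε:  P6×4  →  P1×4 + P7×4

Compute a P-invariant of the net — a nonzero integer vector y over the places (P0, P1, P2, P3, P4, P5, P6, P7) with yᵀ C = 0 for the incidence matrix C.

Incidence matrix C (rows=places, cols=transitions):
        α    β    γ    δ    ε
   P0   2    0    0    0    0
   P1   0   -4    0    0    4
   P2   0   -4    0    0    0
   P3   0    4   -1    0    0
   P4  -3    0    0    0    0
   P5   0    0    0    3    0
   P6   0    0    0   -2   -4
   P7   0    0    3    0    4

Candidate y = [3, 0, 0, 0, 2, 0, 0, 0]; check y·C column-wise:
  col α: 3·2 + 2·-3 = 0
  col β: 3·0 + 0·-4 + 0·-4 + 0·4 + 2·0 = 0
  col γ: 3·0 + 0·-1 + 2·0 + 0·3 = 0
  col δ: 3·0 + 2·0 + 0·3 + 0·-2 = 0
  col ε: 3·0 + 0·4 + 2·0 + 0·-4 + 0·4 = 0

y = (P0:3, P1:0, P2:0, P3:0, P4:2, P5:0, P6:0, P7:0)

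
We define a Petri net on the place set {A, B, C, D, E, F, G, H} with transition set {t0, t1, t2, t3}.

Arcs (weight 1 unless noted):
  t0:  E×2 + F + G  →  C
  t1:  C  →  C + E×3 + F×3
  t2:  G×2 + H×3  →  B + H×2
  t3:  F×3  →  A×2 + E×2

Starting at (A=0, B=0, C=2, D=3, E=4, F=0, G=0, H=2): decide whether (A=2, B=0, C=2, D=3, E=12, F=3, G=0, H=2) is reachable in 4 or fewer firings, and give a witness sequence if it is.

step 1: fire t1:  (A=0, B=0, C=2, D=3, E=4, F=0, G=0, H=2) → (A=0, B=0, C=2, D=3, E=7, F=3, G=0, H=2)
step 2: fire t1:  (A=0, B=0, C=2, D=3, E=7, F=3, G=0, H=2) → (A=0, B=0, C=2, D=3, E=10, F=6, G=0, H=2)
step 3: fire t3:  (A=0, B=0, C=2, D=3, E=10, F=6, G=0, H=2) → (A=2, B=0, C=2, D=3, E=12, F=3, G=0, H=2)

YES — reachable via ⟨t1, t1, t3⟩ (3 firings)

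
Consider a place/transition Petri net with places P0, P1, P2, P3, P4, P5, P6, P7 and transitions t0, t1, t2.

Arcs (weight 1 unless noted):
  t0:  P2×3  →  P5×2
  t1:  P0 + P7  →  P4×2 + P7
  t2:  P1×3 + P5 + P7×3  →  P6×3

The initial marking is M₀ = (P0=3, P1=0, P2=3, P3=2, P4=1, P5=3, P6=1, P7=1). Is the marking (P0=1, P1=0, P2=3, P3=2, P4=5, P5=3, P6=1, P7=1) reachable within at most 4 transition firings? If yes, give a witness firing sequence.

YES — reachable via ⟨t1, t1⟩ (2 firings)

step 1: fire t1:  (P0=3, P1=0, P2=3, P3=2, P4=1, P5=3, P6=1, P7=1) → (P0=2, P1=0, P2=3, P3=2, P4=3, P5=3, P6=1, P7=1)
step 2: fire t1:  (P0=2, P1=0, P2=3, P3=2, P4=3, P5=3, P6=1, P7=1) → (P0=1, P1=0, P2=3, P3=2, P4=5, P5=3, P6=1, P7=1)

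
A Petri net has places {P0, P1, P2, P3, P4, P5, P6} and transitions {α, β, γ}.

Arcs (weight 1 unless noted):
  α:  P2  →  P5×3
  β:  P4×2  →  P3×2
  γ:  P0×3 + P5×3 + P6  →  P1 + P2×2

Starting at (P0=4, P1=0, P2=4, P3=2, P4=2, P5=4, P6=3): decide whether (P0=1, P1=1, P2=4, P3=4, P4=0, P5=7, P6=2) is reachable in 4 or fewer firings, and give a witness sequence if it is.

step 1: fire α:  (P0=4, P1=0, P2=4, P3=2, P4=2, P5=4, P6=3) → (P0=4, P1=0, P2=3, P3=2, P4=2, P5=7, P6=3)
step 2: fire α:  (P0=4, P1=0, P2=3, P3=2, P4=2, P5=7, P6=3) → (P0=4, P1=0, P2=2, P3=2, P4=2, P5=10, P6=3)
step 3: fire β:  (P0=4, P1=0, P2=2, P3=2, P4=2, P5=10, P6=3) → (P0=4, P1=0, P2=2, P3=4, P4=0, P5=10, P6=3)
step 4: fire γ:  (P0=4, P1=0, P2=2, P3=4, P4=0, P5=10, P6=3) → (P0=1, P1=1, P2=4, P3=4, P4=0, P5=7, P6=2)

YES — reachable via ⟨α, α, β, γ⟩ (4 firings)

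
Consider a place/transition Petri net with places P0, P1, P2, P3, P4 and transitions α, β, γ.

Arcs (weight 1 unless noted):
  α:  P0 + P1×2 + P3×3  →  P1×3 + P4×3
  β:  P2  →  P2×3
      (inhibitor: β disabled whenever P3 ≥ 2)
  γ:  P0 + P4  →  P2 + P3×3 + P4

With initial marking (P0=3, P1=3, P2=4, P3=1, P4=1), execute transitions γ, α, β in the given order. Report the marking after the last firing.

(P0=1, P1=4, P2=7, P3=1, P4=4)

step 1: fire γ:  (P0=3, P1=3, P2=4, P3=1, P4=1) → (P0=2, P1=3, P2=5, P3=4, P4=1)
step 2: fire α:  (P0=2, P1=3, P2=5, P3=4, P4=1) → (P0=1, P1=4, P2=5, P3=1, P4=4)
step 3: fire β:  (P0=1, P1=4, P2=5, P3=1, P4=4) → (P0=1, P1=4, P2=7, P3=1, P4=4)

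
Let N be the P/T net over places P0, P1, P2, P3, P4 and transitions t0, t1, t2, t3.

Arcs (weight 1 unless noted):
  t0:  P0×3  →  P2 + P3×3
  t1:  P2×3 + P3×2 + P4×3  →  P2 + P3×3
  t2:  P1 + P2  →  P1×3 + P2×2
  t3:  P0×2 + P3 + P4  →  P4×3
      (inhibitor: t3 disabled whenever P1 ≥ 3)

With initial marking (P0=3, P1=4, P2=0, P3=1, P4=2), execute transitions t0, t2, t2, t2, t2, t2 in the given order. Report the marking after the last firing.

(P0=0, P1=14, P2=6, P3=4, P4=2)

step 1: fire t0:  (P0=3, P1=4, P2=0, P3=1, P4=2) → (P0=0, P1=4, P2=1, P3=4, P4=2)
step 2: fire t2:  (P0=0, P1=4, P2=1, P3=4, P4=2) → (P0=0, P1=6, P2=2, P3=4, P4=2)
step 3: fire t2:  (P0=0, P1=6, P2=2, P3=4, P4=2) → (P0=0, P1=8, P2=3, P3=4, P4=2)
step 4: fire t2:  (P0=0, P1=8, P2=3, P3=4, P4=2) → (P0=0, P1=10, P2=4, P3=4, P4=2)
step 5: fire t2:  (P0=0, P1=10, P2=4, P3=4, P4=2) → (P0=0, P1=12, P2=5, P3=4, P4=2)
step 6: fire t2:  (P0=0, P1=12, P2=5, P3=4, P4=2) → (P0=0, P1=14, P2=6, P3=4, P4=2)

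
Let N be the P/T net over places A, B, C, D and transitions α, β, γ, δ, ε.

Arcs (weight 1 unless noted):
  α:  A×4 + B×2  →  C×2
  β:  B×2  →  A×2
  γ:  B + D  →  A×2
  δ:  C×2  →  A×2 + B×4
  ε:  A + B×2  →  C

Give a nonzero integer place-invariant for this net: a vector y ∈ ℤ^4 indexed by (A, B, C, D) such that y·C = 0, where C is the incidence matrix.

y = (A:1, B:1, C:3, D:1)

Incidence matrix C (rows=places, cols=transitions):
        α    β    γ    δ    ε
    A  -4    2    2    2   -1
    B  -2   -2   -1    4   -2
    C   2    0    0   -2    1
    D   0    0   -1    0    0

Candidate y = [1, 1, 3, 1]; check y·C column-wise:
  col α: 1·-4 + 1·-2 + 3·2 + 1·0 = 0
  col β: 1·2 + 1·-2 + 3·0 + 1·0 = 0
  col γ: 1·2 + 1·-1 + 3·0 + 1·-1 = 0
  col δ: 1·2 + 1·4 + 3·-2 + 1·0 = 0
  col ε: 1·-1 + 1·-2 + 3·1 + 1·0 = 0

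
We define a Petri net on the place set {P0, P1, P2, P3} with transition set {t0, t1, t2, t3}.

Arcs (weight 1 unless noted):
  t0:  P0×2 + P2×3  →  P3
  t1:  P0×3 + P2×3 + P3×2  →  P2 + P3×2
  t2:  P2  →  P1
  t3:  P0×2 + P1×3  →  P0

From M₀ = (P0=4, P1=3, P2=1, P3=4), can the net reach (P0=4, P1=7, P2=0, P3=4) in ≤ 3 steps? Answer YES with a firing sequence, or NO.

depth 0: 1 marking
depth 1: 3 markings reached so far
depth 2: 4 markings reached so far
depth 3: 4 markings reached so far
(frontier empty at depth 3; search complete)
target is not among the 4 markings reachable within 3 steps

NO — not reachable within 3 firings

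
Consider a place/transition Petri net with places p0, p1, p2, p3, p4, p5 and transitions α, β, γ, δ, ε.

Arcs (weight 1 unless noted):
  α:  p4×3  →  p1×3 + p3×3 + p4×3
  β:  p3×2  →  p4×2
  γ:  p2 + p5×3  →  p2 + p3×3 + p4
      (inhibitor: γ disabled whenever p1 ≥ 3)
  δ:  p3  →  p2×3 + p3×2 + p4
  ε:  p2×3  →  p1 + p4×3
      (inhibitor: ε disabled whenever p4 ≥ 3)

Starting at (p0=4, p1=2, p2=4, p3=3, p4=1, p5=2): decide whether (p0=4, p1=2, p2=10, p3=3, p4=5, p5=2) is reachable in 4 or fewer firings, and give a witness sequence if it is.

step 1: fire β:  (p0=4, p1=2, p2=4, p3=3, p4=1, p5=2) → (p0=4, p1=2, p2=4, p3=1, p4=3, p5=2)
step 2: fire δ:  (p0=4, p1=2, p2=4, p3=1, p4=3, p5=2) → (p0=4, p1=2, p2=7, p3=2, p4=4, p5=2)
step 3: fire δ:  (p0=4, p1=2, p2=7, p3=2, p4=4, p5=2) → (p0=4, p1=2, p2=10, p3=3, p4=5, p5=2)

YES — reachable via ⟨β, δ, δ⟩ (3 firings)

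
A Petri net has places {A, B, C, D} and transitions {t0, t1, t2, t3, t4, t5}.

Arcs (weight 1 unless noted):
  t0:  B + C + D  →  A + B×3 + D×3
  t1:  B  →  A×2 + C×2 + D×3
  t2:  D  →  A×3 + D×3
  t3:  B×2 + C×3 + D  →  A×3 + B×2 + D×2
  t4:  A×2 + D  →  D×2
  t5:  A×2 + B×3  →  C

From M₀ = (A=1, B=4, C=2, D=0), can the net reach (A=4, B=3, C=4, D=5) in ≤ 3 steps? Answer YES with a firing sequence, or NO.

depth 0: 1 marking
depth 1: 2 markings reached so far
depth 2: 8 markings reached so far
depth 3: 24 markings reached so far
target is not among the 24 markings reachable within 3 steps

NO — not reachable within 3 firings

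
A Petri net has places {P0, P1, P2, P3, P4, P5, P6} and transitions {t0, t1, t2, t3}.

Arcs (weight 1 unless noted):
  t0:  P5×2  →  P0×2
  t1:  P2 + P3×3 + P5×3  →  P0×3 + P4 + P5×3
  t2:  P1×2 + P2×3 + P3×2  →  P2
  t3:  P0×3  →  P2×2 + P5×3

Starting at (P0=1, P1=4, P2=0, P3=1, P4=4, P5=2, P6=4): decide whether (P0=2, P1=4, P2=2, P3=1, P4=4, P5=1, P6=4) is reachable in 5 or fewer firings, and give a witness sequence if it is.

YES — reachable via ⟨t0, t3, t0⟩ (3 firings)

step 1: fire t0:  (P0=1, P1=4, P2=0, P3=1, P4=4, P5=2, P6=4) → (P0=3, P1=4, P2=0, P3=1, P4=4, P5=0, P6=4)
step 2: fire t3:  (P0=3, P1=4, P2=0, P3=1, P4=4, P5=0, P6=4) → (P0=0, P1=4, P2=2, P3=1, P4=4, P5=3, P6=4)
step 3: fire t0:  (P0=0, P1=4, P2=2, P3=1, P4=4, P5=3, P6=4) → (P0=2, P1=4, P2=2, P3=1, P4=4, P5=1, P6=4)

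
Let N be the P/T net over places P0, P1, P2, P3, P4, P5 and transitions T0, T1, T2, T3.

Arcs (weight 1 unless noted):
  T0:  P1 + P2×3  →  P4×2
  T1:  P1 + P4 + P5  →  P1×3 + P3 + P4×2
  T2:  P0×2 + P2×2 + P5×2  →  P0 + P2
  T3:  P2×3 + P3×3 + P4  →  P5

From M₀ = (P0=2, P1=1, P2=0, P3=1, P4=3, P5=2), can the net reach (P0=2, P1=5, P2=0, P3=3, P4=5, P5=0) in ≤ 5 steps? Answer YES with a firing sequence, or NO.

step 1: fire T1:  (P0=2, P1=1, P2=0, P3=1, P4=3, P5=2) → (P0=2, P1=3, P2=0, P3=2, P4=4, P5=1)
step 2: fire T1:  (P0=2, P1=3, P2=0, P3=2, P4=4, P5=1) → (P0=2, P1=5, P2=0, P3=3, P4=5, P5=0)

YES — reachable via ⟨T1, T1⟩ (2 firings)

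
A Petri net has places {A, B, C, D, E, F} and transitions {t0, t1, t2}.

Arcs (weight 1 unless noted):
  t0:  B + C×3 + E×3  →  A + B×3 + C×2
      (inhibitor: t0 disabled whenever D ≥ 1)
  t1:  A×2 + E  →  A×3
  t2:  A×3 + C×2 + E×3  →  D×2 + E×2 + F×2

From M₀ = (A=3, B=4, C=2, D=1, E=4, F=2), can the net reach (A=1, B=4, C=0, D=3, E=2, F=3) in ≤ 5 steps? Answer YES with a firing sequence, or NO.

depth 0: 1 marking
depth 1: 3 markings reached so far
depth 2: 5 markings reached so far
depth 3: 6 markings reached so far
depth 4: 7 markings reached so far
depth 5: 7 markings reached so far
(frontier empty at depth 5; search complete)
target is not among the 7 markings reachable within 5 steps

NO — not reachable within 5 firings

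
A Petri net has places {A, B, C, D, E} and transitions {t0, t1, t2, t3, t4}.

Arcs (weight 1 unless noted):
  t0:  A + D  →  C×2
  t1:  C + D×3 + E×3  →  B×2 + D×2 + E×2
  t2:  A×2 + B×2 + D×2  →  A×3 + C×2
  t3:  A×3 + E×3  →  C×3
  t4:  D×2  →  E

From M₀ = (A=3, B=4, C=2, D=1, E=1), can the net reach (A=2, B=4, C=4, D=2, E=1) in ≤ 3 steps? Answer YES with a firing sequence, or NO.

depth 0: 1 marking
depth 1: 2 markings reached so far
depth 2: 2 markings reached so far
(frontier empty at depth 2; search complete)
target is not among the 2 markings reachable within 3 steps

NO — not reachable within 3 firings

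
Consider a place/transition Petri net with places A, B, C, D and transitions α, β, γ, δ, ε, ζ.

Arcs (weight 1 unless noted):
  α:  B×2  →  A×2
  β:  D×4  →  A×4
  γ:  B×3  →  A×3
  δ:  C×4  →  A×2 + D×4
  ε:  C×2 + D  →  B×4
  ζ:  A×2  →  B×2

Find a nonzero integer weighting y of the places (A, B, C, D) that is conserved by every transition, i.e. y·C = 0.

Incidence matrix C (rows=places, cols=transitions):
        α    β    γ    δ    ε    ζ
    A   2    4    3    2    0   -2
    B  -2    0   -3    0    4    2
    C   0    0    0   -4   -2    0
    D   0   -4    0    4   -1    0

Candidate y = [2, 2, 3, 2]; check y·C column-wise:
  col α: 2·2 + 2·-2 + 3·0 + 2·0 = 0
  col β: 2·4 + 2·0 + 3·0 + 2·-4 = 0
  col γ: 2·3 + 2·-3 + 3·0 + 2·0 = 0
  col δ: 2·2 + 2·0 + 3·-4 + 2·4 = 0
  col ε: 2·0 + 2·4 + 3·-2 + 2·-1 = 0
  col ζ: 2·-2 + 2·2 + 3·0 + 2·0 = 0

y = (A:2, B:2, C:3, D:2)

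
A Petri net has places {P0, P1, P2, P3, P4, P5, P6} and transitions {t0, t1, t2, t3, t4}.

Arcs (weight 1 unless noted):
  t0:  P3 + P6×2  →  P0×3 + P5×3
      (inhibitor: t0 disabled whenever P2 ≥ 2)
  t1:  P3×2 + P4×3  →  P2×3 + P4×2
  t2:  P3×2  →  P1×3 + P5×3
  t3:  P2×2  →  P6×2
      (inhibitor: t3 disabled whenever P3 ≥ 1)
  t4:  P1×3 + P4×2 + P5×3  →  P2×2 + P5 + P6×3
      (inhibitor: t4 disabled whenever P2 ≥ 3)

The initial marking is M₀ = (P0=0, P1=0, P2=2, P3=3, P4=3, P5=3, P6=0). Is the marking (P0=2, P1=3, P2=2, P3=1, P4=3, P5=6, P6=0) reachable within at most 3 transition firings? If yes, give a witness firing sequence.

depth 0: 1 marking
depth 1: 3 markings reached so far
depth 2: 4 markings reached so far
depth 3: 4 markings reached so far
(frontier empty at depth 3; search complete)
target is not among the 4 markings reachable within 3 steps

NO — not reachable within 3 firings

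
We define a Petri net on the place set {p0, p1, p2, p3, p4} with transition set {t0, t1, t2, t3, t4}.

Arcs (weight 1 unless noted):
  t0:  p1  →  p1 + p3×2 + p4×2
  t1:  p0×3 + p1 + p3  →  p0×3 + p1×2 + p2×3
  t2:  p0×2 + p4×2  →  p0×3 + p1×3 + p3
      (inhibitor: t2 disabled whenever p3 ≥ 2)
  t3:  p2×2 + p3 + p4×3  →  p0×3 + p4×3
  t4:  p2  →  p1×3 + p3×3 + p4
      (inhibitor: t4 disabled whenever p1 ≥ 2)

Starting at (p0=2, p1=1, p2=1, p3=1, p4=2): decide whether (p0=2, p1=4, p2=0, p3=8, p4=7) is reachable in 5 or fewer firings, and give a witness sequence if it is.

YES — reachable via ⟨t0, t0, t4⟩ (3 firings)

step 1: fire t0:  (p0=2, p1=1, p2=1, p3=1, p4=2) → (p0=2, p1=1, p2=1, p3=3, p4=4)
step 2: fire t0:  (p0=2, p1=1, p2=1, p3=3, p4=4) → (p0=2, p1=1, p2=1, p3=5, p4=6)
step 3: fire t4:  (p0=2, p1=1, p2=1, p3=5, p4=6) → (p0=2, p1=4, p2=0, p3=8, p4=7)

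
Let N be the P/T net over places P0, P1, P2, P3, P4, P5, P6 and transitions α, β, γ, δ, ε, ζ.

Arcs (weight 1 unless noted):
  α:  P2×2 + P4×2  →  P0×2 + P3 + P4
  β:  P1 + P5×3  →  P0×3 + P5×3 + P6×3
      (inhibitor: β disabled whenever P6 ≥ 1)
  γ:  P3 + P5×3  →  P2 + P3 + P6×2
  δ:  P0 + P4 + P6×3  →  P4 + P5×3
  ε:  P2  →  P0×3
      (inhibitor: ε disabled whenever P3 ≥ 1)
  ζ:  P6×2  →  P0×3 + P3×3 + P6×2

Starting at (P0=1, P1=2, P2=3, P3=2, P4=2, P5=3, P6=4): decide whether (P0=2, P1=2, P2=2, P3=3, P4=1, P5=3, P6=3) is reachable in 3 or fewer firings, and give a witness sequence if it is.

step 1: fire α:  (P0=1, P1=2, P2=3, P3=2, P4=2, P5=3, P6=4) → (P0=3, P1=2, P2=1, P3=3, P4=1, P5=3, P6=4)
step 2: fire γ:  (P0=3, P1=2, P2=1, P3=3, P4=1, P5=3, P6=4) → (P0=3, P1=2, P2=2, P3=3, P4=1, P5=0, P6=6)
step 3: fire δ:  (P0=3, P1=2, P2=2, P3=3, P4=1, P5=0, P6=6) → (P0=2, P1=2, P2=2, P3=3, P4=1, P5=3, P6=3)

YES — reachable via ⟨α, γ, δ⟩ (3 firings)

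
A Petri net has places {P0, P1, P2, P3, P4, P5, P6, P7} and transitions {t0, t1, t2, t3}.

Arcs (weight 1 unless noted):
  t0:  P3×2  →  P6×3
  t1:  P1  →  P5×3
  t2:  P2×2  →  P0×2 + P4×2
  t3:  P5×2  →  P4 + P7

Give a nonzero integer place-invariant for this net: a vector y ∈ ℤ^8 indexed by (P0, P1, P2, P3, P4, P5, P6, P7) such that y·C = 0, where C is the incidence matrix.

y = (P0:1, P1:0, P2:1, P3:0, P4:0, P5:0, P6:0, P7:0)

Incidence matrix C (rows=places, cols=transitions):
       t0   t1   t2   t3
   P0   0    0    2    0
   P1   0   -1    0    0
   P2   0    0   -2    0
   P3  -2    0    0    0
   P4   0    0    2    1
   P5   0    3    0   -2
   P6   3    0    0    0
   P7   0    0    0    1

Candidate y = [1, 0, 1, 0, 0, 0, 0, 0]; check y·C column-wise:
  col t0: 1·0 + 1·0 + 0·-2 + 0·3 = 0
  col t1: 1·0 + 0·-1 + 1·0 + 0·3 = 0
  col t2: 1·2 + 1·-2 + 0·2 = 0
  col t3: 1·0 + 1·0 + 0·1 + 0·-2 + 0·1 = 0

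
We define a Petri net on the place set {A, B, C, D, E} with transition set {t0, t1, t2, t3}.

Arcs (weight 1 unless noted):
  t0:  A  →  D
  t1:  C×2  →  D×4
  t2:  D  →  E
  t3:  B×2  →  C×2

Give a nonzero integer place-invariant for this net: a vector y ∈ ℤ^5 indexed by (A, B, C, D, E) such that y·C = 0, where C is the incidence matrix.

Incidence matrix C (rows=places, cols=transitions):
       t0   t1   t2   t3
    A  -1    0    0    0
    B   0    0    0   -2
    C   0   -2    0    2
    D   1    4   -1    0
    E   0    0    1    0

Candidate y = [1, 2, 2, 1, 1]; check y·C column-wise:
  col t0: 1·-1 + 2·0 + 2·0 + 1·1 + 1·0 = 0
  col t1: 1·0 + 2·0 + 2·-2 + 1·4 + 1·0 = 0
  col t2: 1·0 + 2·0 + 2·0 + 1·-1 + 1·1 = 0
  col t3: 1·0 + 2·-2 + 2·2 + 1·0 + 1·0 = 0

y = (A:1, B:2, C:2, D:1, E:1)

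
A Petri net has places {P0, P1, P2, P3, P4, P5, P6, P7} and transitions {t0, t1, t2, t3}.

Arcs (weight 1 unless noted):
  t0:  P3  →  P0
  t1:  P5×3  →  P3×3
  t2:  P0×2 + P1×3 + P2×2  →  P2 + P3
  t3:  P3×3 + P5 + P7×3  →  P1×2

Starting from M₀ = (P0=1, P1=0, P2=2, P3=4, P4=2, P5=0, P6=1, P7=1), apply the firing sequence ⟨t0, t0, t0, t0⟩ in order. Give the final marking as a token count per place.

(P0=5, P1=0, P2=2, P3=0, P4=2, P5=0, P6=1, P7=1)

step 1: fire t0:  (P0=1, P1=0, P2=2, P3=4, P4=2, P5=0, P6=1, P7=1) → (P0=2, P1=0, P2=2, P3=3, P4=2, P5=0, P6=1, P7=1)
step 2: fire t0:  (P0=2, P1=0, P2=2, P3=3, P4=2, P5=0, P6=1, P7=1) → (P0=3, P1=0, P2=2, P3=2, P4=2, P5=0, P6=1, P7=1)
step 3: fire t0:  (P0=3, P1=0, P2=2, P3=2, P4=2, P5=0, P6=1, P7=1) → (P0=4, P1=0, P2=2, P3=1, P4=2, P5=0, P6=1, P7=1)
step 4: fire t0:  (P0=4, P1=0, P2=2, P3=1, P4=2, P5=0, P6=1, P7=1) → (P0=5, P1=0, P2=2, P3=0, P4=2, P5=0, P6=1, P7=1)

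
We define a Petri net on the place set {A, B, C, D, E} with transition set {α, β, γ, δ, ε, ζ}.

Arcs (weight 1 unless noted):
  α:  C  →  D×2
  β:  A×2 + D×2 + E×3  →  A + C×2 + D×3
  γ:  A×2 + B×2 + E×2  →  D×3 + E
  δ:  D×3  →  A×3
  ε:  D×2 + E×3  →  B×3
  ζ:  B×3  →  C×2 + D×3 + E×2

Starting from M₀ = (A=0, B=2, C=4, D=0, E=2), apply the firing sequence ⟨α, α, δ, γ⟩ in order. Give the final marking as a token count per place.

step 1: fire α:  (A=0, B=2, C=4, D=0, E=2) → (A=0, B=2, C=3, D=2, E=2)
step 2: fire α:  (A=0, B=2, C=3, D=2, E=2) → (A=0, B=2, C=2, D=4, E=2)
step 3: fire δ:  (A=0, B=2, C=2, D=4, E=2) → (A=3, B=2, C=2, D=1, E=2)
step 4: fire γ:  (A=3, B=2, C=2, D=1, E=2) → (A=1, B=0, C=2, D=4, E=1)

(A=1, B=0, C=2, D=4, E=1)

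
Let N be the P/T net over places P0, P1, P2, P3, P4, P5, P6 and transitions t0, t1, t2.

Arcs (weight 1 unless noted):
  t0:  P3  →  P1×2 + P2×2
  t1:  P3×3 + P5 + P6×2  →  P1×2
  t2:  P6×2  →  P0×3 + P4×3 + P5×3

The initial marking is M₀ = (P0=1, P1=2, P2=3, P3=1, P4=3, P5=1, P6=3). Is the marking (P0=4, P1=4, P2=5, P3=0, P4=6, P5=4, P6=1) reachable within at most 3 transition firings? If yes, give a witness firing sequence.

step 1: fire t0:  (P0=1, P1=2, P2=3, P3=1, P4=3, P5=1, P6=3) → (P0=1, P1=4, P2=5, P3=0, P4=3, P5=1, P6=3)
step 2: fire t2:  (P0=1, P1=4, P2=5, P3=0, P4=3, P5=1, P6=3) → (P0=4, P1=4, P2=5, P3=0, P4=6, P5=4, P6=1)

YES — reachable via ⟨t0, t2⟩ (2 firings)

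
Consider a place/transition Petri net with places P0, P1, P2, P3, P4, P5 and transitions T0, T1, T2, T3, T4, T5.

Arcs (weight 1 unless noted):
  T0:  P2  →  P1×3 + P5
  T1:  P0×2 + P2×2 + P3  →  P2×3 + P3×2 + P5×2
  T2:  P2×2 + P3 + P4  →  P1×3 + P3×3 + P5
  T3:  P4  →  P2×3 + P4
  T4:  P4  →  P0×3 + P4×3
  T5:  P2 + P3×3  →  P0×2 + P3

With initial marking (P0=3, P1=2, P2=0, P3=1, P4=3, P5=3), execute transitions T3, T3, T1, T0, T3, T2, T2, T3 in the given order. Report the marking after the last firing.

step 1: fire T3:  (P0=3, P1=2, P2=0, P3=1, P4=3, P5=3) → (P0=3, P1=2, P2=3, P3=1, P4=3, P5=3)
step 2: fire T3:  (P0=3, P1=2, P2=3, P3=1, P4=3, P5=3) → (P0=3, P1=2, P2=6, P3=1, P4=3, P5=3)
step 3: fire T1:  (P0=3, P1=2, P2=6, P3=1, P4=3, P5=3) → (P0=1, P1=2, P2=7, P3=2, P4=3, P5=5)
step 4: fire T0:  (P0=1, P1=2, P2=7, P3=2, P4=3, P5=5) → (P0=1, P1=5, P2=6, P3=2, P4=3, P5=6)
step 5: fire T3:  (P0=1, P1=5, P2=6, P3=2, P4=3, P5=6) → (P0=1, P1=5, P2=9, P3=2, P4=3, P5=6)
step 6: fire T2:  (P0=1, P1=5, P2=9, P3=2, P4=3, P5=6) → (P0=1, P1=8, P2=7, P3=4, P4=2, P5=7)
step 7: fire T2:  (P0=1, P1=8, P2=7, P3=4, P4=2, P5=7) → (P0=1, P1=11, P2=5, P3=6, P4=1, P5=8)
step 8: fire T3:  (P0=1, P1=11, P2=5, P3=6, P4=1, P5=8) → (P0=1, P1=11, P2=8, P3=6, P4=1, P5=8)

(P0=1, P1=11, P2=8, P3=6, P4=1, P5=8)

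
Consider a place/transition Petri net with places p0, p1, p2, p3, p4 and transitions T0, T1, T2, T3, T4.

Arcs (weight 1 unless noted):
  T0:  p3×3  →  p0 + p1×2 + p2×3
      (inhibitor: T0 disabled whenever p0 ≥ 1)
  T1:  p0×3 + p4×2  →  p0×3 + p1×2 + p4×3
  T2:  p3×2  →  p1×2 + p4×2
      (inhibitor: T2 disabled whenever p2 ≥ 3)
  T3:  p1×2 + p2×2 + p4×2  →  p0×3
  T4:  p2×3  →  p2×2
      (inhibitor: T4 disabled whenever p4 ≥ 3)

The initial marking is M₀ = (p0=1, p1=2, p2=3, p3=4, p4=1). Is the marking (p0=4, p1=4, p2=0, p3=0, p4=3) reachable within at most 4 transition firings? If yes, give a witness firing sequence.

YES — reachable via ⟨T4, T2, T2, T3⟩ (4 firings)

step 1: fire T4:  (p0=1, p1=2, p2=3, p3=4, p4=1) → (p0=1, p1=2, p2=2, p3=4, p4=1)
step 2: fire T2:  (p0=1, p1=2, p2=2, p3=4, p4=1) → (p0=1, p1=4, p2=2, p3=2, p4=3)
step 3: fire T2:  (p0=1, p1=4, p2=2, p3=2, p4=3) → (p0=1, p1=6, p2=2, p3=0, p4=5)
step 4: fire T3:  (p0=1, p1=6, p2=2, p3=0, p4=5) → (p0=4, p1=4, p2=0, p3=0, p4=3)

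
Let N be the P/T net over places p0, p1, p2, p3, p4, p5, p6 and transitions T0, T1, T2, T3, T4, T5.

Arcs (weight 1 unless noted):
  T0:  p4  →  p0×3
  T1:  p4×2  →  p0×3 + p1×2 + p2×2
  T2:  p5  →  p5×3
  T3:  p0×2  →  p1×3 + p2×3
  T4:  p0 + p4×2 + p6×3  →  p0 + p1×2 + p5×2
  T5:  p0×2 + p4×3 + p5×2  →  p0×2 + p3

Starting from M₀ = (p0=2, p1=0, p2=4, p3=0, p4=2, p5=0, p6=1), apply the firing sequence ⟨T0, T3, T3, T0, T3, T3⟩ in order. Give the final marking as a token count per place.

(p0=0, p1=12, p2=16, p3=0, p4=0, p5=0, p6=1)

step 1: fire T0:  (p0=2, p1=0, p2=4, p3=0, p4=2, p5=0, p6=1) → (p0=5, p1=0, p2=4, p3=0, p4=1, p5=0, p6=1)
step 2: fire T3:  (p0=5, p1=0, p2=4, p3=0, p4=1, p5=0, p6=1) → (p0=3, p1=3, p2=7, p3=0, p4=1, p5=0, p6=1)
step 3: fire T3:  (p0=3, p1=3, p2=7, p3=0, p4=1, p5=0, p6=1) → (p0=1, p1=6, p2=10, p3=0, p4=1, p5=0, p6=1)
step 4: fire T0:  (p0=1, p1=6, p2=10, p3=0, p4=1, p5=0, p6=1) → (p0=4, p1=6, p2=10, p3=0, p4=0, p5=0, p6=1)
step 5: fire T3:  (p0=4, p1=6, p2=10, p3=0, p4=0, p5=0, p6=1) → (p0=2, p1=9, p2=13, p3=0, p4=0, p5=0, p6=1)
step 6: fire T3:  (p0=2, p1=9, p2=13, p3=0, p4=0, p5=0, p6=1) → (p0=0, p1=12, p2=16, p3=0, p4=0, p5=0, p6=1)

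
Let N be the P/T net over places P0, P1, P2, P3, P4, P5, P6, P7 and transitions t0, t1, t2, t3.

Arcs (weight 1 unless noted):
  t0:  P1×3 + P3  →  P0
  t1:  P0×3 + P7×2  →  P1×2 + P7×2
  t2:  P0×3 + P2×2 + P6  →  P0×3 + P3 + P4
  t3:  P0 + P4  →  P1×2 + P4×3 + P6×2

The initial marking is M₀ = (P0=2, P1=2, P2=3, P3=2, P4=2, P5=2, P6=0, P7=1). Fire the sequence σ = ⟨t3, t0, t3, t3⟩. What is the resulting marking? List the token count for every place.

step 1: fire t3:  (P0=2, P1=2, P2=3, P3=2, P4=2, P5=2, P6=0, P7=1) → (P0=1, P1=4, P2=3, P3=2, P4=4, P5=2, P6=2, P7=1)
step 2: fire t0:  (P0=1, P1=4, P2=3, P3=2, P4=4, P5=2, P6=2, P7=1) → (P0=2, P1=1, P2=3, P3=1, P4=4, P5=2, P6=2, P7=1)
step 3: fire t3:  (P0=2, P1=1, P2=3, P3=1, P4=4, P5=2, P6=2, P7=1) → (P0=1, P1=3, P2=3, P3=1, P4=6, P5=2, P6=4, P7=1)
step 4: fire t3:  (P0=1, P1=3, P2=3, P3=1, P4=6, P5=2, P6=4, P7=1) → (P0=0, P1=5, P2=3, P3=1, P4=8, P5=2, P6=6, P7=1)

(P0=0, P1=5, P2=3, P3=1, P4=8, P5=2, P6=6, P7=1)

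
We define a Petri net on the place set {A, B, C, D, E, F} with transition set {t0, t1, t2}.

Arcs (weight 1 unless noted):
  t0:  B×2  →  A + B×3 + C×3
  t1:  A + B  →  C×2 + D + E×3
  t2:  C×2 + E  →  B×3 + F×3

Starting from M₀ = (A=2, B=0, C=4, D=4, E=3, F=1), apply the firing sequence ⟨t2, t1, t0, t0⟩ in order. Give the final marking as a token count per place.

(A=3, B=4, C=10, D=5, E=5, F=4)

step 1: fire t2:  (A=2, B=0, C=4, D=4, E=3, F=1) → (A=2, B=3, C=2, D=4, E=2, F=4)
step 2: fire t1:  (A=2, B=3, C=2, D=4, E=2, F=4) → (A=1, B=2, C=4, D=5, E=5, F=4)
step 3: fire t0:  (A=1, B=2, C=4, D=5, E=5, F=4) → (A=2, B=3, C=7, D=5, E=5, F=4)
step 4: fire t0:  (A=2, B=3, C=7, D=5, E=5, F=4) → (A=3, B=4, C=10, D=5, E=5, F=4)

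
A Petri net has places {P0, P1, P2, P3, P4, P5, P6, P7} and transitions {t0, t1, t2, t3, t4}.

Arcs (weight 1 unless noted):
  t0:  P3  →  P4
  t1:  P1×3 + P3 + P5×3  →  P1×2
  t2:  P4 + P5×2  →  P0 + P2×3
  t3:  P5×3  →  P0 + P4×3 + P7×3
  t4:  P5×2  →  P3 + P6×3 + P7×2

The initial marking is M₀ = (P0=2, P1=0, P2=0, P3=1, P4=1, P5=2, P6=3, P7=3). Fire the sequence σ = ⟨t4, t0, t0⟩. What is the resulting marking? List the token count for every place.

(P0=2, P1=0, P2=0, P3=0, P4=3, P5=0, P6=6, P7=5)

step 1: fire t4:  (P0=2, P1=0, P2=0, P3=1, P4=1, P5=2, P6=3, P7=3) → (P0=2, P1=0, P2=0, P3=2, P4=1, P5=0, P6=6, P7=5)
step 2: fire t0:  (P0=2, P1=0, P2=0, P3=2, P4=1, P5=0, P6=6, P7=5) → (P0=2, P1=0, P2=0, P3=1, P4=2, P5=0, P6=6, P7=5)
step 3: fire t0:  (P0=2, P1=0, P2=0, P3=1, P4=2, P5=0, P6=6, P7=5) → (P0=2, P1=0, P2=0, P3=0, P4=3, P5=0, P6=6, P7=5)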